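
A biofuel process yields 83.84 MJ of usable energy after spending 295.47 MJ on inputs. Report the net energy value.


NEV = E_out - E_in
= 83.84 - 295.47
= -211.6300 MJ

-211.6300 MJ


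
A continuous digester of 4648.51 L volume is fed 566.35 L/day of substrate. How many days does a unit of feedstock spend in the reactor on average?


HRT = V / Q
= 4648.51 / 566.35
= 8.2078 days

8.2078 days


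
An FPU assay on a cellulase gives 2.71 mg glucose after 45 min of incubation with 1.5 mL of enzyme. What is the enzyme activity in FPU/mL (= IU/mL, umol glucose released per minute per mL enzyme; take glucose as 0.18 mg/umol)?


Activity = glucose_mg / (0.18 mg/umol * V_mL * t_min)
= 2.71 / (0.18 * 1.5 * 45)
= 0.2230 FPU/mL

0.2230 FPU/mL


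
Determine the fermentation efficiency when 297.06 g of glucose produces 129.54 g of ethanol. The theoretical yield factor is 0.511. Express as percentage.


Fermentation efficiency = (actual / (0.511 * glucose)) * 100
= (129.54 / (0.511 * 297.06)) * 100
= 85.3373%

85.3373%


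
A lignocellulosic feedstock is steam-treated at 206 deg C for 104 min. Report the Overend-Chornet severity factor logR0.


logR0 = log10(t * exp((T - 100) / 14.75))
= log10(104 * exp((206 - 100) / 14.75))
= 5.1381

5.1381


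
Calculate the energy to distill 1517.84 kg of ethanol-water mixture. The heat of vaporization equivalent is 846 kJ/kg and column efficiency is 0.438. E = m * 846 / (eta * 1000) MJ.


E = m * 846 / (eta * 1000)
= 1517.84 * 846 / (0.438 * 1000)
= 2931.7184 MJ

2931.7184 MJ


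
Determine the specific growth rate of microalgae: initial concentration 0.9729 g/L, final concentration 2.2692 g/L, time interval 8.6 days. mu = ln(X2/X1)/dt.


mu = ln(X2/X1) / dt
= ln(2.2692/0.9729) / 8.6
= 0.0985 per day

0.0985 per day


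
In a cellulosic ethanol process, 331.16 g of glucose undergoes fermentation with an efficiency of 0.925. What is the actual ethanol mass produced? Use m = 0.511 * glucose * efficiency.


Actual ethanol: m = 0.511 * 331.16 * 0.925
m = 156.5311 g

156.5311 g


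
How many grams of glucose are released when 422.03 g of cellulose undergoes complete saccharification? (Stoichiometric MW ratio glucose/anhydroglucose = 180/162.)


glucose = cellulose * 180/162
= 422.03 * 180/162
= 468.9222 g

468.9222 g


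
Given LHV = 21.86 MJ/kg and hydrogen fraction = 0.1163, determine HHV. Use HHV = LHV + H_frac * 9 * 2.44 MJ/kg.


HHV = LHV + H_frac * 9 * 2.44
= 21.86 + 0.1163 * 9 * 2.44
= 24.4139 MJ/kg

24.4139 MJ/kg


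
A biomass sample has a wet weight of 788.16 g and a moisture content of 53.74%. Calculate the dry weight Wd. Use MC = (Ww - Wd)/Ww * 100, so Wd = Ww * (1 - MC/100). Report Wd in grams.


Wd = Ww * (1 - MC/100)
= 788.16 * (1 - 53.74/100)
= 364.6028 g

364.6028 g


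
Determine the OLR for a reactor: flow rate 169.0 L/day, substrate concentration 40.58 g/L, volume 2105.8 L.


OLR = Q * S / V
= 169.0 * 40.58 / 2105.8
= 3.2567 g/L/day

3.2567 g/L/day


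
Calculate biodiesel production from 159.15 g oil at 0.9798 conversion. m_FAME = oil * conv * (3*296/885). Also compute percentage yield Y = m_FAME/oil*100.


m_FAME = oil * conv * (3 * 296 / 885) = oil * conv * (888/885)
= 159.15 * 0.9798 * 888 / 885
= 156.4638 g
Y = m_FAME / oil * 100 = conv * (888/885) * 100
= 0.9798 * 888 / 885 * 100
= 98.31%

156.4638 g FAME; Y = 98.31%


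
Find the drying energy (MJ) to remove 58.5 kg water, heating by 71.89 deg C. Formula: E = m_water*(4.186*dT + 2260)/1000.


E = m_water * (4.186 * dT + 2260) / 1000
= 58.5 * (4.186 * 71.89 + 2260) / 1000
= 149.8145 MJ

149.8145 MJ


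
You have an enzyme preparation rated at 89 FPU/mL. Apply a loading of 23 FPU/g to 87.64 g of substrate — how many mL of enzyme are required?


V = dosage * m_sub / activity
V = 23 * 87.64 / 89
V = 22.6485 mL

22.6485 mL


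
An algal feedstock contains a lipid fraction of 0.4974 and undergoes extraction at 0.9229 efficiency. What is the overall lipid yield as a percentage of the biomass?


Y = lipid_content * extraction_eff * 100
= 0.4974 * 0.9229 * 100
= 45.9050%

45.9050%


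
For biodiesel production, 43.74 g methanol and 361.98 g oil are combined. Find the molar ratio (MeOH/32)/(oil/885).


Molar ratio = n_MeOH / n_oil = (MeOH/32) / (oil/885) = (MeOH * 885) / (32 * oil)
= (43.74 * 885) / (32 * 361.98)
= 3.3419

3.3419


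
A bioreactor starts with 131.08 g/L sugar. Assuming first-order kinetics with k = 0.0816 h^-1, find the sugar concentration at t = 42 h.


S = S0 * exp(-k * t)
S = 131.08 * exp(-0.0816 * 42)
S = 4.2572 g/L

4.2572 g/L


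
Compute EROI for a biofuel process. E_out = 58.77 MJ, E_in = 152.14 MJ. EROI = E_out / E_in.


EROI = E_out / E_in
= 58.77 / 152.14
= 0.3863

0.3863


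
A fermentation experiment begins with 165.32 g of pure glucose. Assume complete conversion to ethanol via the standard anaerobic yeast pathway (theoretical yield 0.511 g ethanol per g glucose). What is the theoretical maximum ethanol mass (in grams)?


Theoretical ethanol yield: m_EtOH = 0.511 * m_glucose
m_EtOH = 0.511 * 165.32 = 84.4785 g

84.4785 g


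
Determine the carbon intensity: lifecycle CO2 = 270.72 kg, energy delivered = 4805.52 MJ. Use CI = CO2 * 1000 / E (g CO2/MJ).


CI = CO2 * 1000 / E
= 270.72 * 1000 / 4805.52
= 56.3352 g CO2/MJ

56.3352 g CO2/MJ


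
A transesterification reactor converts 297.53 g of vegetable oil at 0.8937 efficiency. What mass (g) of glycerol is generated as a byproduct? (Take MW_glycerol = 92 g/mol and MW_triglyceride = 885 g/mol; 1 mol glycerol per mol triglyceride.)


glycerol = oil * conv * (92/885)
= 297.53 * 0.8937 * 92 / 885
= 27.6418 g

27.6418 g


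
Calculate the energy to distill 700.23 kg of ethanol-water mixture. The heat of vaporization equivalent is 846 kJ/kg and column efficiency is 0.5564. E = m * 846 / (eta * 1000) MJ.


E = m * 846 / (eta * 1000)
= 700.23 * 846 / (0.5564 * 1000)
= 1064.6919 MJ

1064.6919 MJ


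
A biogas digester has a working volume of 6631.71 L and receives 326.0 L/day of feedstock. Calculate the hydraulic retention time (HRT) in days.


HRT = V / Q
= 6631.71 / 326.0
= 20.3427 days

20.3427 days


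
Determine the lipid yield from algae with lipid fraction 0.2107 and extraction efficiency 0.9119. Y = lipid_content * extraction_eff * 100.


Y = lipid_content * extraction_eff * 100
= 0.2107 * 0.9119 * 100
= 19.2137%

19.2137%


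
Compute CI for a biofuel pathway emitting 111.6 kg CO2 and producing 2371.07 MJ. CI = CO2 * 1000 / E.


CI = CO2 * 1000 / E
= 111.6 * 1000 / 2371.07
= 47.0674 g CO2/MJ

47.0674 g CO2/MJ


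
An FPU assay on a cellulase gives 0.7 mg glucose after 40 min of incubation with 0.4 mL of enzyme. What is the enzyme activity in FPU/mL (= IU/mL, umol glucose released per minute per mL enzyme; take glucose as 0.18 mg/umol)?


Activity = glucose_mg / (0.18 mg/umol * V_mL * t_min)
= 0.7 / (0.18 * 0.4 * 40)
= 0.2431 FPU/mL

0.2431 FPU/mL


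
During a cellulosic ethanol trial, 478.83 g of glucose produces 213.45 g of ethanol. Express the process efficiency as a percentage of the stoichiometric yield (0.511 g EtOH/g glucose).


Fermentation efficiency = (actual / (0.511 * glucose)) * 100
= (213.45 / (0.511 * 478.83)) * 100
= 87.2356%

87.2356%


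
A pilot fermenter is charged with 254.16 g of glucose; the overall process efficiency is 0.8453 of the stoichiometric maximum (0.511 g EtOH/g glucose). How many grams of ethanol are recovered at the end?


Actual ethanol: m = 0.511 * 254.16 * 0.8453
m = 109.7840 g

109.7840 g


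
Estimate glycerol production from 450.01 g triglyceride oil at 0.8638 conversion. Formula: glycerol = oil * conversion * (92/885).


glycerol = oil * conv * (92/885)
= 450.01 * 0.8638 * 92 / 885
= 40.4092 g

40.4092 g


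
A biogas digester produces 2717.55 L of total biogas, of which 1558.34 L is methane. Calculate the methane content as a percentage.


CH4% = V_CH4 / V_total * 100
= 1558.34 / 2717.55 * 100
= 57.3436%

57.3436%


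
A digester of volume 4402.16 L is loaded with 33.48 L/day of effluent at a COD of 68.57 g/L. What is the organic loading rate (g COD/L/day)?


OLR = Q * S / V
= 33.48 * 68.57 / 4402.16
= 0.5215 g/L/day

0.5215 g/L/day


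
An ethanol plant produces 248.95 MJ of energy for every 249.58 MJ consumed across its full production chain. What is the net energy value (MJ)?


NEV = E_out - E_in
= 248.95 - 249.58
= -0.6300 MJ

-0.6300 MJ


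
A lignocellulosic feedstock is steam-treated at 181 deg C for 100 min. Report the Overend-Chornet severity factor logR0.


logR0 = log10(t * exp((T - 100) / 14.75))
= log10(100 * exp((181 - 100) / 14.75))
= 4.3849

4.3849


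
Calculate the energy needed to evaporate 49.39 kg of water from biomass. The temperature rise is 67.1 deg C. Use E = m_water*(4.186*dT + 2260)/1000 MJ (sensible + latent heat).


E = m_water * (4.186 * dT + 2260) / 1000
= 49.39 * (4.186 * 67.1 + 2260) / 1000
= 125.4941 MJ

125.4941 MJ


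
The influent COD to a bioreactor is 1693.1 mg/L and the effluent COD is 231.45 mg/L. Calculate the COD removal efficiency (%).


eta = (COD_in - COD_out) / COD_in * 100
= (1693.1 - 231.45) / 1693.1 * 100
= 86.3298%

86.3298%


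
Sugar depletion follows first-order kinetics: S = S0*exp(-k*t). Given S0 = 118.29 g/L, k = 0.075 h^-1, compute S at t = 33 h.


S = S0 * exp(-k * t)
S = 118.29 * exp(-0.075 * 33)
S = 9.9556 g/L

9.9556 g/L


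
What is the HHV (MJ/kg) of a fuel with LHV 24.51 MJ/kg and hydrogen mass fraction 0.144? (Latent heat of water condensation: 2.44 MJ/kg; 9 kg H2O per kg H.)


HHV = LHV + H_frac * 9 * 2.44
= 24.51 + 0.144 * 9 * 2.44
= 27.6722 MJ/kg

27.6722 MJ/kg


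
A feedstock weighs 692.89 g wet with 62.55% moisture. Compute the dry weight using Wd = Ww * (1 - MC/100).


Wd = Ww * (1 - MC/100)
= 692.89 * (1 - 62.55/100)
= 259.4873 g

259.4873 g


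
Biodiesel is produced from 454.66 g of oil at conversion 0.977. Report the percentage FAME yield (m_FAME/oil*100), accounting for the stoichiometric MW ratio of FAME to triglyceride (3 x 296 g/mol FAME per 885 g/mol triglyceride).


m_FAME = oil * conv * (3 * 296 / 885) = oil * conv * (888/885)
= 454.66 * 0.977 * 888 / 885
= 445.7086 g
Y = m_FAME / oil * 100 = conv * (888/885) * 100
= 0.977 * 888 / 885 * 100
= 98.03%

98.03%


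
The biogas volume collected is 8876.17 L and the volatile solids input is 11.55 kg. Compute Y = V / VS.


Y = V / VS
= 8876.17 / 11.55
= 768.4996 L/kg VS

768.4996 L/kg VS


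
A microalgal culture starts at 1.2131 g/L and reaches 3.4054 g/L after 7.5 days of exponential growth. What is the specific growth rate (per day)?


mu = ln(X2/X1) / dt
= ln(3.4054/1.2131) / 7.5
= 0.1376 per day

0.1376 per day


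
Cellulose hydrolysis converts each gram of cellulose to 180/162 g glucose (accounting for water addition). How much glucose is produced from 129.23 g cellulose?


glucose = cellulose * 180/162
= 129.23 * 180/162
= 143.5889 g

143.5889 g


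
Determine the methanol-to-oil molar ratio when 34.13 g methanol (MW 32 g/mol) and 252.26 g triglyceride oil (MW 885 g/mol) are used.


Molar ratio = n_MeOH / n_oil = (MeOH/32) / (oil/885) = (MeOH * 885) / (32 * oil)
= (34.13 * 885) / (32 * 252.26)
= 3.7418

3.7418


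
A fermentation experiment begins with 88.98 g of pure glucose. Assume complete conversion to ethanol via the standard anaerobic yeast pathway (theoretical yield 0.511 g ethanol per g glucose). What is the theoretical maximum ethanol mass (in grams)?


Theoretical ethanol yield: m_EtOH = 0.511 * m_glucose
m_EtOH = 0.511 * 88.98 = 45.4688 g

45.4688 g


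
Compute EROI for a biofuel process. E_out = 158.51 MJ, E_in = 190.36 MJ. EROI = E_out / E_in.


EROI = E_out / E_in
= 158.51 / 190.36
= 0.8327

0.8327


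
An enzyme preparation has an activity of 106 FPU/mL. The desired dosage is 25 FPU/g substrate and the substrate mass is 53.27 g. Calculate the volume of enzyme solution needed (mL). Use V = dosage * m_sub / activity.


V = dosage * m_sub / activity
V = 25 * 53.27 / 106
V = 12.5637 mL

12.5637 mL


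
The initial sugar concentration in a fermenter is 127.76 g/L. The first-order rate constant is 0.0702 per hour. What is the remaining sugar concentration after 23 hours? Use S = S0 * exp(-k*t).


S = S0 * exp(-k * t)
S = 127.76 * exp(-0.0702 * 23)
S = 25.4204 g/L

25.4204 g/L


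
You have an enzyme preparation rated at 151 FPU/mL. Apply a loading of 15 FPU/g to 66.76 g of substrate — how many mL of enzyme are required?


V = dosage * m_sub / activity
V = 15 * 66.76 / 151
V = 6.6318 mL

6.6318 mL


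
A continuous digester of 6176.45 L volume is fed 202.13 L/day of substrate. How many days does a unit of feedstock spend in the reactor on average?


HRT = V / Q
= 6176.45 / 202.13
= 30.5568 days

30.5568 days


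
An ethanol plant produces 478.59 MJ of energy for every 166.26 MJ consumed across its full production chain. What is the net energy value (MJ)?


NEV = E_out - E_in
= 478.59 - 166.26
= 312.3300 MJ

312.3300 MJ


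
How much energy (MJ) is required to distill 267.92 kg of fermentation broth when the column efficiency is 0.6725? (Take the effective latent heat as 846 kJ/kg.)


E = m * 846 / (eta * 1000)
= 267.92 * 846 / (0.6725 * 1000)
= 337.0414 MJ

337.0414 MJ


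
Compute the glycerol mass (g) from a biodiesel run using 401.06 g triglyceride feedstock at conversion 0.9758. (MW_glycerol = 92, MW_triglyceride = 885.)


glycerol = oil * conv * (92/885)
= 401.06 * 0.9758 * 92 / 885
= 40.6832 g

40.6832 g


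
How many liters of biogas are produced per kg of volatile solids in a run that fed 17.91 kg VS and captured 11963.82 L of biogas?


Y = V / VS
= 11963.82 / 17.91
= 667.9966 L/kg VS

667.9966 L/kg VS


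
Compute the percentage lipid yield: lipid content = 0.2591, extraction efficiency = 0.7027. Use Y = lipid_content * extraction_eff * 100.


Y = lipid_content * extraction_eff * 100
= 0.2591 * 0.7027 * 100
= 18.2070%

18.2070%


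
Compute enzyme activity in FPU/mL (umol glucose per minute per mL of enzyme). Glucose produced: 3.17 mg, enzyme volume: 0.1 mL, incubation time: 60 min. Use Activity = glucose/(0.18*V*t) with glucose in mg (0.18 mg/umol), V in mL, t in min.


Activity = glucose_mg / (0.18 mg/umol * V_mL * t_min)
= 3.17 / (0.18 * 0.1 * 60)
= 2.9352 FPU/mL

2.9352 FPU/mL


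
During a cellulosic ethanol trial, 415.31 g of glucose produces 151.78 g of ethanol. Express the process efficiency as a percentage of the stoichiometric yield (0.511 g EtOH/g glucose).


Fermentation efficiency = (actual / (0.511 * glucose)) * 100
= (151.78 / (0.511 * 415.31)) * 100
= 71.5190%

71.5190%


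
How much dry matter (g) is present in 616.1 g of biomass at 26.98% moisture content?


Wd = Ww * (1 - MC/100)
= 616.1 * (1 - 26.98/100)
= 449.8762 g

449.8762 g


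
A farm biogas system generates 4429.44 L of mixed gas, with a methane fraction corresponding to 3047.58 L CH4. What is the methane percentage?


CH4% = V_CH4 / V_total * 100
= 3047.58 / 4429.44 * 100
= 68.8028%

68.8028%


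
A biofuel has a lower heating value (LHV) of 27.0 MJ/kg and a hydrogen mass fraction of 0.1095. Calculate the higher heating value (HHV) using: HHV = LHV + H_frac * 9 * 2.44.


HHV = LHV + H_frac * 9 * 2.44
= 27.0 + 0.1095 * 9 * 2.44
= 29.4046 MJ/kg

29.4046 MJ/kg


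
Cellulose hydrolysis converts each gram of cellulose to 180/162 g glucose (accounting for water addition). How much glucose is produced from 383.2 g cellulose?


glucose = cellulose * 180/162
= 383.2 * 180/162
= 425.7778 g

425.7778 g


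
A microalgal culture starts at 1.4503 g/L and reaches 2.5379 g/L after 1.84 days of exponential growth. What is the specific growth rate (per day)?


mu = ln(X2/X1) / dt
= ln(2.5379/1.4503) / 1.84
= 0.3041 per day

0.3041 per day


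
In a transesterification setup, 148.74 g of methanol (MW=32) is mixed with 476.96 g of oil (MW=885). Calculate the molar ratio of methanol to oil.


Molar ratio = n_MeOH / n_oil = (MeOH/32) / (oil/885) = (MeOH * 885) / (32 * oil)
= (148.74 * 885) / (32 * 476.96)
= 8.6246

8.6246


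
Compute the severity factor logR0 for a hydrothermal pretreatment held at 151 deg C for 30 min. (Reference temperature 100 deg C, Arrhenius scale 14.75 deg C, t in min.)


logR0 = log10(t * exp((T - 100) / 14.75))
= log10(30 * exp((151 - 100) / 14.75))
= 2.9787

2.9787


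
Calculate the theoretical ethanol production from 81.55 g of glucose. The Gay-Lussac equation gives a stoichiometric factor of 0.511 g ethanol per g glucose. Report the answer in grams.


Theoretical ethanol yield: m_EtOH = 0.511 * m_glucose
m_EtOH = 0.511 * 81.55 = 41.6720 g

41.6720 g


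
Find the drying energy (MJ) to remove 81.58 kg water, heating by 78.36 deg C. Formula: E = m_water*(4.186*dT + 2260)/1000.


E = m_water * (4.186 * dT + 2260) / 1000
= 81.58 * (4.186 * 78.36 + 2260) / 1000
= 211.1303 MJ

211.1303 MJ


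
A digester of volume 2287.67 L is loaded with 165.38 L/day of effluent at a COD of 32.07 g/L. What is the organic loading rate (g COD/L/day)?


OLR = Q * S / V
= 165.38 * 32.07 / 2287.67
= 2.3184 g/L/day

2.3184 g/L/day


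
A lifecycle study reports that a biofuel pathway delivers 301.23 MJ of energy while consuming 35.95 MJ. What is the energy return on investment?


EROI = E_out / E_in
= 301.23 / 35.95
= 8.3791

8.3791


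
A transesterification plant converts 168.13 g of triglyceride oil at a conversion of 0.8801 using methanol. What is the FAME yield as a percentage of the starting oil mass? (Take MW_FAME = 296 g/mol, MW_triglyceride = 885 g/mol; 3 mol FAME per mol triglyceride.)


m_FAME = oil * conv * (3 * 296 / 885) = oil * conv * (888/885)
= 168.13 * 0.8801 * 888 / 885
= 148.4728 g
Y = m_FAME / oil * 100 = conv * (888/885) * 100
= 0.8801 * 888 / 885 * 100
= 88.31%

88.31%


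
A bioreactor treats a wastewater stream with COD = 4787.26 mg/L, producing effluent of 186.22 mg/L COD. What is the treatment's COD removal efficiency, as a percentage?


eta = (COD_in - COD_out) / COD_in * 100
= (4787.26 - 186.22) / 4787.26 * 100
= 96.1101%

96.1101%


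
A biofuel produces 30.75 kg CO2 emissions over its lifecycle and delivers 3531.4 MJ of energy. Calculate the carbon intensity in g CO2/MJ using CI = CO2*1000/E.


CI = CO2 * 1000 / E
= 30.75 * 1000 / 3531.4
= 8.7076 g CO2/MJ

8.7076 g CO2/MJ


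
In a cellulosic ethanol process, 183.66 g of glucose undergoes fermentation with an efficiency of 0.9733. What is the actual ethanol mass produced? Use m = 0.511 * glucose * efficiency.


Actual ethanol: m = 0.511 * 183.66 * 0.9733
m = 91.3445 g

91.3445 g


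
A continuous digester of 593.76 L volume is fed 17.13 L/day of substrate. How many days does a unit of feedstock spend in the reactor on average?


HRT = V / Q
= 593.76 / 17.13
= 34.6620 days

34.6620 days


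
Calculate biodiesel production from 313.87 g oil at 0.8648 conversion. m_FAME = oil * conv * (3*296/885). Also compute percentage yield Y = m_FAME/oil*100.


m_FAME = oil * conv * (3 * 296 / 885) = oil * conv * (888/885)
= 313.87 * 0.8648 * 888 / 885
= 272.3549 g
Y = m_FAME / oil * 100 = conv * (888/885) * 100
= 0.8648 * 888 / 885 * 100
= 86.77%

272.3549 g FAME; Y = 86.77%


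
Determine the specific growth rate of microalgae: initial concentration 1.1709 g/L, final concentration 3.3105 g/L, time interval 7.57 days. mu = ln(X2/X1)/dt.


mu = ln(X2/X1) / dt
= ln(3.3105/1.1709) / 7.57
= 0.1373 per day

0.1373 per day


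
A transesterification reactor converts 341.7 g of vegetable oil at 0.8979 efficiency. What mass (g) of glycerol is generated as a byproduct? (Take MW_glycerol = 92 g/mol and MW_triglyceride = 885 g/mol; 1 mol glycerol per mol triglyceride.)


glycerol = oil * conv * (92/885)
= 341.7 * 0.8979 * 92 / 885
= 31.8946 g

31.8946 g


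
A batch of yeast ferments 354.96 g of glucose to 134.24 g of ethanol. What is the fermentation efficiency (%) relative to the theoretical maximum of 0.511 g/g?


Fermentation efficiency = (actual / (0.511 * glucose)) * 100
= (134.24 / (0.511 * 354.96)) * 100
= 74.0085%

74.0085%


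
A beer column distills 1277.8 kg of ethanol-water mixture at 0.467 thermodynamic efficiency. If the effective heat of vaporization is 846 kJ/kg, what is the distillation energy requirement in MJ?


E = m * 846 / (eta * 1000)
= 1277.8 * 846 / (0.467 * 1000)
= 2314.8154 MJ

2314.8154 MJ


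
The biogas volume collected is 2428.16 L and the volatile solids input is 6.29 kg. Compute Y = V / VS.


Y = V / VS
= 2428.16 / 6.29
= 386.0350 L/kg VS

386.0350 L/kg VS


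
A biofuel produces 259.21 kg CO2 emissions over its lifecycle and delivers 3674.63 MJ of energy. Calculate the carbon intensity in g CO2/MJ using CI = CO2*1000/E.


CI = CO2 * 1000 / E
= 259.21 * 1000 / 3674.63
= 70.5404 g CO2/MJ

70.5404 g CO2/MJ


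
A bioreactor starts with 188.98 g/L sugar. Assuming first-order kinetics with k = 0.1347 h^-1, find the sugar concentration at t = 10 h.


S = S0 * exp(-k * t)
S = 188.98 * exp(-0.1347 * 10)
S = 49.1384 g/L

49.1384 g/L


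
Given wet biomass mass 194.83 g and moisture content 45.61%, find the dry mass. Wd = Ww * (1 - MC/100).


Wd = Ww * (1 - MC/100)
= 194.83 * (1 - 45.61/100)
= 105.9680 g

105.9680 g


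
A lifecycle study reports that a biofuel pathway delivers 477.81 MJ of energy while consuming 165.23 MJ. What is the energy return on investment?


EROI = E_out / E_in
= 477.81 / 165.23
= 2.8918

2.8918


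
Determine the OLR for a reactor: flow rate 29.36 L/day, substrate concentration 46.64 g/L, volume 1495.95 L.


OLR = Q * S / V
= 29.36 * 46.64 / 1495.95
= 0.9154 g/L/day

0.9154 g/L/day


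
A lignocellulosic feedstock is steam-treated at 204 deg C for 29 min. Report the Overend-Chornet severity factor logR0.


logR0 = log10(t * exp((T - 100) / 14.75))
= log10(29 * exp((204 - 100) / 14.75))
= 4.5245

4.5245


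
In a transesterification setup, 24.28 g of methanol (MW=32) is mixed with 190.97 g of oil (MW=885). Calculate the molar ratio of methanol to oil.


Molar ratio = n_MeOH / n_oil = (MeOH/32) / (oil/885) = (MeOH * 885) / (32 * oil)
= (24.28 * 885) / (32 * 190.97)
= 3.5162

3.5162


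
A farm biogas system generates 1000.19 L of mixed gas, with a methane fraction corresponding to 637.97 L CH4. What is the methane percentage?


CH4% = V_CH4 / V_total * 100
= 637.97 / 1000.19 * 100
= 63.7849%

63.7849%


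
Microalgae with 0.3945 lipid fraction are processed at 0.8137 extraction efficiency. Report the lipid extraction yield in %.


Y = lipid_content * extraction_eff * 100
= 0.3945 * 0.8137 * 100
= 32.1005%

32.1005%


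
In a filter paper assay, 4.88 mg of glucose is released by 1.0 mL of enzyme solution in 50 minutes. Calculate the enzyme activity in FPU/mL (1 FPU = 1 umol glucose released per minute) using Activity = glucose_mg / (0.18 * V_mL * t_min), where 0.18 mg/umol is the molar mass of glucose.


Activity = glucose_mg / (0.18 mg/umol * V_mL * t_min)
= 4.88 / (0.18 * 1.0 * 50)
= 0.5422 FPU/mL

0.5422 FPU/mL


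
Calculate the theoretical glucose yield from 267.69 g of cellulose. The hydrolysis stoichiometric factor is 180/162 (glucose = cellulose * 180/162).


glucose = cellulose * 180/162
= 267.69 * 180/162
= 297.4333 g

297.4333 g


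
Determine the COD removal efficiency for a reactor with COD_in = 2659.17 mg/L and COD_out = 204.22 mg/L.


eta = (COD_in - COD_out) / COD_in * 100
= (2659.17 - 204.22) / 2659.17 * 100
= 92.3202%

92.3202%


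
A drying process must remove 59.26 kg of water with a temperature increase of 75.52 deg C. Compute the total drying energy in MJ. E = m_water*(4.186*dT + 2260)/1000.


E = m_water * (4.186 * dT + 2260) / 1000
= 59.26 * (4.186 * 75.52 + 2260) / 1000
= 152.6613 MJ

152.6613 MJ


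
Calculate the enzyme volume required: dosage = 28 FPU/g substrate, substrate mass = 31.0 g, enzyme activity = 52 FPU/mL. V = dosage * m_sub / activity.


V = dosage * m_sub / activity
V = 28 * 31.0 / 52
V = 16.6923 mL

16.6923 mL


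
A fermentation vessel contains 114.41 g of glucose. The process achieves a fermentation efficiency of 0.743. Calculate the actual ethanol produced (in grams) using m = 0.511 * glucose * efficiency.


Actual ethanol: m = 0.511 * 114.41 * 0.743
m = 43.4384 g

43.4384 g


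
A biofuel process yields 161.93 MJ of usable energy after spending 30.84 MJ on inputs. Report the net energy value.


NEV = E_out - E_in
= 161.93 - 30.84
= 131.0900 MJ

131.0900 MJ


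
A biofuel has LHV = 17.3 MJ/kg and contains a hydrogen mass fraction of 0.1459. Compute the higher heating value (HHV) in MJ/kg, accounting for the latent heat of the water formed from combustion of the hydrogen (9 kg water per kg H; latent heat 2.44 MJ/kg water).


HHV = LHV + H_frac * 9 * 2.44
= 17.3 + 0.1459 * 9 * 2.44
= 20.5040 MJ/kg

20.5040 MJ/kg


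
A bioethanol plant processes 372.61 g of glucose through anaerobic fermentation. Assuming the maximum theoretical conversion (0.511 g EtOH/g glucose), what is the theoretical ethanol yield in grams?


Theoretical ethanol yield: m_EtOH = 0.511 * m_glucose
m_EtOH = 0.511 * 372.61 = 190.4037 g

190.4037 g


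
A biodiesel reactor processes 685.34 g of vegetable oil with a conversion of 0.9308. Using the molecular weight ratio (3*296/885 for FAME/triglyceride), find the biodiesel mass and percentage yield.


m_FAME = oil * conv * (3 * 296 / 885) = oil * conv * (888/885)
= 685.34 * 0.9308 * 888 / 885
= 640.0769 g
Y = m_FAME / oil * 100 = conv * (888/885) * 100
= 0.9308 * 888 / 885 * 100
= 93.40%

640.0769 g FAME; Y = 93.40%


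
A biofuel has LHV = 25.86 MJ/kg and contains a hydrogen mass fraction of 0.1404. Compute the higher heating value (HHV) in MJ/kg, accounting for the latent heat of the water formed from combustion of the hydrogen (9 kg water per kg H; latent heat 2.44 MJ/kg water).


HHV = LHV + H_frac * 9 * 2.44
= 25.86 + 0.1404 * 9 * 2.44
= 28.9432 MJ/kg

28.9432 MJ/kg


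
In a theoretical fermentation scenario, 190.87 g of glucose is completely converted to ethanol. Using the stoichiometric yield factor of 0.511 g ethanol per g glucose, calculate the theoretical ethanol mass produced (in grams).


Theoretical ethanol yield: m_EtOH = 0.511 * m_glucose
m_EtOH = 0.511 * 190.87 = 97.5346 g

97.5346 g


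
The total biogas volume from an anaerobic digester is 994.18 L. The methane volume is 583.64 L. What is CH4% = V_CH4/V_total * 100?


CH4% = V_CH4 / V_total * 100
= 583.64 / 994.18 * 100
= 58.7057%

58.7057%


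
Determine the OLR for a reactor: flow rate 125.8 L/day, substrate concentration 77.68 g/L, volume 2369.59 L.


OLR = Q * S / V
= 125.8 * 77.68 / 2369.59
= 4.1240 g/L/day

4.1240 g/L/day


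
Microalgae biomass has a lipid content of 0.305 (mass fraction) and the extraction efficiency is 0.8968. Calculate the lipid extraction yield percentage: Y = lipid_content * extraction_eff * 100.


Y = lipid_content * extraction_eff * 100
= 0.305 * 0.8968 * 100
= 27.3524%

27.3524%


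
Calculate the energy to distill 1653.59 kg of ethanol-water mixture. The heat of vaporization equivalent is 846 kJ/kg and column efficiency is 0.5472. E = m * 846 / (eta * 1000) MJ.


E = m * 846 / (eta * 1000)
= 1653.59 * 846 / (0.5472 * 1000)
= 2556.5372 MJ

2556.5372 MJ


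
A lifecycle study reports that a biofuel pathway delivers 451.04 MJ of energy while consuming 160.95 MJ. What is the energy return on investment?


EROI = E_out / E_in
= 451.04 / 160.95
= 2.8024

2.8024


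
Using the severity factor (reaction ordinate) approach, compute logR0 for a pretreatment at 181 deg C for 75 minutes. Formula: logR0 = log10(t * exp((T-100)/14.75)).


logR0 = log10(t * exp((T - 100) / 14.75))
= log10(75 * exp((181 - 100) / 14.75))
= 4.2600

4.2600


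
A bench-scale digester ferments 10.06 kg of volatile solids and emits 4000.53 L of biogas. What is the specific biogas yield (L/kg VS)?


Y = V / VS
= 4000.53 / 10.06
= 397.6670 L/kg VS

397.6670 L/kg VS


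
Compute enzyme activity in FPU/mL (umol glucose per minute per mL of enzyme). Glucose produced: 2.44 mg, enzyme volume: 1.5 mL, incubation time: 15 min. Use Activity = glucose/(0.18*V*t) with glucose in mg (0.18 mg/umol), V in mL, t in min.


Activity = glucose_mg / (0.18 mg/umol * V_mL * t_min)
= 2.44 / (0.18 * 1.5 * 15)
= 0.6025 FPU/mL

0.6025 FPU/mL


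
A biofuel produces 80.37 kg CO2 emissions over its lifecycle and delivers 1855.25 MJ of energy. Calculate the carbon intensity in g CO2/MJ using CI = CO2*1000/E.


CI = CO2 * 1000 / E
= 80.37 * 1000 / 1855.25
= 43.3203 g CO2/MJ

43.3203 g CO2/MJ


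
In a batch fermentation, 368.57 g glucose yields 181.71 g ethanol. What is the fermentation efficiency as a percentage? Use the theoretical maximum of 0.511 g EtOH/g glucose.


Fermentation efficiency = (actual / (0.511 * glucose)) * 100
= (181.71 / (0.511 * 368.57)) * 100
= 96.4801%

96.4801%


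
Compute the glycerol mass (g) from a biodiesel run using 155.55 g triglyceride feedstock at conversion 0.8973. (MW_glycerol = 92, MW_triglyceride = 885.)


glycerol = oil * conv * (92/885)
= 155.55 * 0.8973 * 92 / 885
= 14.5095 g

14.5095 g


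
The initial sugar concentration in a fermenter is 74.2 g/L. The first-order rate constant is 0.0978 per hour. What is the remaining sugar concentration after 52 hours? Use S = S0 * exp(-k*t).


S = S0 * exp(-k * t)
S = 74.2 * exp(-0.0978 * 52)
S = 0.4589 g/L

0.4589 g/L


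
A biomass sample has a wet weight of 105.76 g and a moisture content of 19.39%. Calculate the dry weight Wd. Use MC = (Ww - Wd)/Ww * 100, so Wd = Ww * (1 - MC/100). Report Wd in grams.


Wd = Ww * (1 - MC/100)
= 105.76 * (1 - 19.39/100)
= 85.2531 g

85.2531 g


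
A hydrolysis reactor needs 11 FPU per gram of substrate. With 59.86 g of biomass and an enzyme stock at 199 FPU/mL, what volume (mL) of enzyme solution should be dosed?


V = dosage * m_sub / activity
V = 11 * 59.86 / 199
V = 3.3088 mL

3.3088 mL


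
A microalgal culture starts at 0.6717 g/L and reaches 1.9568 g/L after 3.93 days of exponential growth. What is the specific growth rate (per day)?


mu = ln(X2/X1) / dt
= ln(1.9568/0.6717) / 3.93
= 0.2721 per day

0.2721 per day


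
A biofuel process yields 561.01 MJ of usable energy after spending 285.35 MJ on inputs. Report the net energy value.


NEV = E_out - E_in
= 561.01 - 285.35
= 275.6600 MJ

275.6600 MJ


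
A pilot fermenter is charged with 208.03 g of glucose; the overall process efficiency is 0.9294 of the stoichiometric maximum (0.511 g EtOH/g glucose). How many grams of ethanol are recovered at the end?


Actual ethanol: m = 0.511 * 208.03 * 0.9294
m = 98.7983 g

98.7983 g


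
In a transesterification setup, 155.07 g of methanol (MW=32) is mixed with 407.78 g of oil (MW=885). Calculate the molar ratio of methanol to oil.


Molar ratio = n_MeOH / n_oil = (MeOH/32) / (oil/885) = (MeOH * 885) / (32 * oil)
= (155.07 * 885) / (32 * 407.78)
= 10.5171

10.5171


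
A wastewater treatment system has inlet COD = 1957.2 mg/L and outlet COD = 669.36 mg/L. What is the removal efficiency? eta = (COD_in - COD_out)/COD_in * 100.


eta = (COD_in - COD_out) / COD_in * 100
= (1957.2 - 669.36) / 1957.2 * 100
= 65.8001%

65.8001%


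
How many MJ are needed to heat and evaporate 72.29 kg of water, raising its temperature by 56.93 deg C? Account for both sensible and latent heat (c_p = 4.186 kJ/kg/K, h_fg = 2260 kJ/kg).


E = m_water * (4.186 * dT + 2260) / 1000
= 72.29 * (4.186 * 56.93 + 2260) / 1000
= 180.6028 MJ

180.6028 MJ


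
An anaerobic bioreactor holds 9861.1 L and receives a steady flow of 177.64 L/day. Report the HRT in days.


HRT = V / Q
= 9861.1 / 177.64
= 55.5117 days

55.5117 days


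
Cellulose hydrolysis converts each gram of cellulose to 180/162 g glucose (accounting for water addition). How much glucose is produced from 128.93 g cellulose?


glucose = cellulose * 180/162
= 128.93 * 180/162
= 143.2556 g

143.2556 g


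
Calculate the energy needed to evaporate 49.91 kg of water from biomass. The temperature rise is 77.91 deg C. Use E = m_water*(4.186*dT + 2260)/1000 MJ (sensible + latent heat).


E = m_water * (4.186 * dT + 2260) / 1000
= 49.91 * (4.186 * 77.91 + 2260) / 1000
= 129.0738 MJ

129.0738 MJ


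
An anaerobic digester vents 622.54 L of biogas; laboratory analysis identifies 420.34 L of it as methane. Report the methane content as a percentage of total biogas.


CH4% = V_CH4 / V_total * 100
= 420.34 / 622.54 * 100
= 67.5202%

67.5202%


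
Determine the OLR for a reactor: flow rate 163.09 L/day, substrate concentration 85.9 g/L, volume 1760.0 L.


OLR = Q * S / V
= 163.09 * 85.9 / 1760.0
= 7.9599 g/L/day

7.9599 g/L/day


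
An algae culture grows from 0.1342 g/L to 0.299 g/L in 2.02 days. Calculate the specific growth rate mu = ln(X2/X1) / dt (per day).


mu = ln(X2/X1) / dt
= ln(0.299/0.1342) / 2.02
= 0.3966 per day

0.3966 per day


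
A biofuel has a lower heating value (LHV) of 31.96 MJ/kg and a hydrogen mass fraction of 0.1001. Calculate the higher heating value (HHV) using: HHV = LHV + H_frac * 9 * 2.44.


HHV = LHV + H_frac * 9 * 2.44
= 31.96 + 0.1001 * 9 * 2.44
= 34.1582 MJ/kg

34.1582 MJ/kg


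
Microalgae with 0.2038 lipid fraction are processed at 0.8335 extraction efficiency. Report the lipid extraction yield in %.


Y = lipid_content * extraction_eff * 100
= 0.2038 * 0.8335 * 100
= 16.9867%

16.9867%


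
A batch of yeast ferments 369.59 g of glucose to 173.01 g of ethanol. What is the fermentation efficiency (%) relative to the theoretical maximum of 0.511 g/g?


Fermentation efficiency = (actual / (0.511 * glucose)) * 100
= (173.01 / (0.511 * 369.59)) * 100
= 91.6073%

91.6073%


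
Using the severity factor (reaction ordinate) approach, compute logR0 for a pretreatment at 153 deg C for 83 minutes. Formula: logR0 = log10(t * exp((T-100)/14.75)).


logR0 = log10(t * exp((T - 100) / 14.75))
= log10(83 * exp((153 - 100) / 14.75))
= 3.4796

3.4796


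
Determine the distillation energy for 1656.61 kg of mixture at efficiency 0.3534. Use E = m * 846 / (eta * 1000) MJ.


E = m * 846 / (eta * 1000)
= 1656.61 * 846 / (0.3534 * 1000)
= 3965.7387 MJ

3965.7387 MJ


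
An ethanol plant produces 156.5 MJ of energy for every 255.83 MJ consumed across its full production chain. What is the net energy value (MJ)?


NEV = E_out - E_in
= 156.5 - 255.83
= -99.3300 MJ

-99.3300 MJ


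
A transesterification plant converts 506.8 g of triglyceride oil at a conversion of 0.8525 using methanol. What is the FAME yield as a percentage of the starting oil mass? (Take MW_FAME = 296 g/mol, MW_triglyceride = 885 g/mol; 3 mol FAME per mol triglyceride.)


m_FAME = oil * conv * (3 * 296 / 885) = oil * conv * (888/885)
= 506.8 * 0.8525 * 888 / 885
= 433.5116 g
Y = m_FAME / oil * 100 = conv * (888/885) * 100
= 0.8525 * 888 / 885 * 100
= 85.54%

85.54%


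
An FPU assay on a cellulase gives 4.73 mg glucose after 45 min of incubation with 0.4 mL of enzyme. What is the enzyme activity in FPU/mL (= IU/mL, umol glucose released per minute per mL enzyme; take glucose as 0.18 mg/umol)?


Activity = glucose_mg / (0.18 mg/umol * V_mL * t_min)
= 4.73 / (0.18 * 0.4 * 45)
= 1.4599 FPU/mL

1.4599 FPU/mL


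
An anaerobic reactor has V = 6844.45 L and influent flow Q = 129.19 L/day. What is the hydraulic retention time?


HRT = V / Q
= 6844.45 / 129.19
= 52.9797 days

52.9797 days


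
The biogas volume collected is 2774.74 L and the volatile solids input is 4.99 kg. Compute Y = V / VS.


Y = V / VS
= 2774.74 / 4.99
= 556.0601 L/kg VS

556.0601 L/kg VS


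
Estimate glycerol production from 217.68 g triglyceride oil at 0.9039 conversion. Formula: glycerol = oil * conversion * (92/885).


glycerol = oil * conv * (92/885)
= 217.68 * 0.9039 * 92 / 885
= 20.4542 g

20.4542 g


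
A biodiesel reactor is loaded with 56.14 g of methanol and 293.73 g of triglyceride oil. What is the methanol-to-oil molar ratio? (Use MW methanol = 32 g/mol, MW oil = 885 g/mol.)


Molar ratio = n_MeOH / n_oil = (MeOH/32) / (oil/885) = (MeOH * 885) / (32 * oil)
= (56.14 * 885) / (32 * 293.73)
= 5.2859

5.2859


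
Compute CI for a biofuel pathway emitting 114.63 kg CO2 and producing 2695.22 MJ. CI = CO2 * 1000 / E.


CI = CO2 * 1000 / E
= 114.63 * 1000 / 2695.22
= 42.5309 g CO2/MJ

42.5309 g CO2/MJ


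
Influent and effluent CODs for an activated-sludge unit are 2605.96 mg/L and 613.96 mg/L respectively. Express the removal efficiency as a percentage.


eta = (COD_in - COD_out) / COD_in * 100
= (2605.96 - 613.96) / 2605.96 * 100
= 76.4402%

76.4402%


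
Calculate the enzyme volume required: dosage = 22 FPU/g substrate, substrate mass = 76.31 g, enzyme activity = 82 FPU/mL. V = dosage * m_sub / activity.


V = dosage * m_sub / activity
V = 22 * 76.31 / 82
V = 20.4734 mL

20.4734 mL


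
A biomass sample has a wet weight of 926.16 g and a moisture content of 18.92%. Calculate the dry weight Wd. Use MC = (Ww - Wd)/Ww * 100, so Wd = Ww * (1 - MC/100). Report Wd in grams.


Wd = Ww * (1 - MC/100)
= 926.16 * (1 - 18.92/100)
= 750.9305 g

750.9305 g


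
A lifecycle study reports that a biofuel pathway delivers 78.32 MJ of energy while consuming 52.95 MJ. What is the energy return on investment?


EROI = E_out / E_in
= 78.32 / 52.95
= 1.4791

1.4791


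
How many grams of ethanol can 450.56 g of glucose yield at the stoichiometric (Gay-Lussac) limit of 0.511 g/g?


Theoretical ethanol yield: m_EtOH = 0.511 * m_glucose
m_EtOH = 0.511 * 450.56 = 230.2362 g

230.2362 g


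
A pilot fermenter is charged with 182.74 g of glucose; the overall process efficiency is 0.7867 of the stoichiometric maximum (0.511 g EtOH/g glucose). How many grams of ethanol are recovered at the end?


Actual ethanol: m = 0.511 * 182.74 * 0.7867
m = 73.4622 g

73.4622 g


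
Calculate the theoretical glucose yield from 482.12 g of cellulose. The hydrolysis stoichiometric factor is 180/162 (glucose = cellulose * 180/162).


glucose = cellulose * 180/162
= 482.12 * 180/162
= 535.6889 g

535.6889 g


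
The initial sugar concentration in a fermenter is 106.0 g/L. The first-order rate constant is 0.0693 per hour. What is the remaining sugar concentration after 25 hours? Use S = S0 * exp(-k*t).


S = S0 * exp(-k * t)
S = 106.0 * exp(-0.0693 * 25)
S = 18.7452 g/L

18.7452 g/L


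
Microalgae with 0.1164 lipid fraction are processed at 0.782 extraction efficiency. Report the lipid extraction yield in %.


Y = lipid_content * extraction_eff * 100
= 0.1164 * 0.782 * 100
= 9.1025%

9.1025%


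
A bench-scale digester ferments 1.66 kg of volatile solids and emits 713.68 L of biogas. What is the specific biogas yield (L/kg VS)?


Y = V / VS
= 713.68 / 1.66
= 429.9277 L/kg VS

429.9277 L/kg VS


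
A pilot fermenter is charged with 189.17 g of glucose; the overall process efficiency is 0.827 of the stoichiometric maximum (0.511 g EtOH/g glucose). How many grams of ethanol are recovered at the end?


Actual ethanol: m = 0.511 * 189.17 * 0.827
m = 79.9427 g

79.9427 g


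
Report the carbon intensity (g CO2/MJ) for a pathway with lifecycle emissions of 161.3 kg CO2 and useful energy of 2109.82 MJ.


CI = CO2 * 1000 / E
= 161.3 * 1000 / 2109.82
= 76.4520 g CO2/MJ

76.4520 g CO2/MJ


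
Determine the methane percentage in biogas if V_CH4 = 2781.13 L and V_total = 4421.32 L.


CH4% = V_CH4 / V_total * 100
= 2781.13 / 4421.32 * 100
= 62.9027%

62.9027%


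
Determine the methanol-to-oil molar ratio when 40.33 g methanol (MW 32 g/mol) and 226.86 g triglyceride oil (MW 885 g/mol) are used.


Molar ratio = n_MeOH / n_oil = (MeOH/32) / (oil/885) = (MeOH * 885) / (32 * oil)
= (40.33 * 885) / (32 * 226.86)
= 4.9166

4.9166
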